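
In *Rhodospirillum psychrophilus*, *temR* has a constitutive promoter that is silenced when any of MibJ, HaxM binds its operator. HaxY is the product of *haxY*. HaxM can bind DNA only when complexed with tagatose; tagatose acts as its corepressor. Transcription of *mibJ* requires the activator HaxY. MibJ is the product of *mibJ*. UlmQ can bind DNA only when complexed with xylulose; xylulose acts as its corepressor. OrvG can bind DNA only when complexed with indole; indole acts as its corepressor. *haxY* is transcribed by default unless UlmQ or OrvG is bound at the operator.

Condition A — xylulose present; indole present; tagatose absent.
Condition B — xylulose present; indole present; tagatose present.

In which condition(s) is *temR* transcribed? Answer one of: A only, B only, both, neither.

Condition A:
Xylulose is present, so UlmQ is active.
Indole is present, so OrvG is active.
With repressor UlmQ bound, *haxY* is not transcribed.
So HaxY is not produced.
Required activator HaxY is absent, so *mibJ* is not transcribed.
So MibJ is not produced.
Tagatose is absent, so HaxM is inactive.
With no repressor bound, *temR* is transcribed.
→ *temR* is ON in A.
Condition B:
Xylulose is present, so UlmQ is active.
Indole is present, so OrvG is active.
With repressor UlmQ bound, *haxY* is not transcribed.
So HaxY is not produced.
Required activator HaxY is absent, so *mibJ* is not transcribed.
So MibJ is not produced.
Tagatose is present, so HaxM is active.
With repressor HaxM bound, *temR* is not transcribed.
→ *temR* is OFF in B.

A only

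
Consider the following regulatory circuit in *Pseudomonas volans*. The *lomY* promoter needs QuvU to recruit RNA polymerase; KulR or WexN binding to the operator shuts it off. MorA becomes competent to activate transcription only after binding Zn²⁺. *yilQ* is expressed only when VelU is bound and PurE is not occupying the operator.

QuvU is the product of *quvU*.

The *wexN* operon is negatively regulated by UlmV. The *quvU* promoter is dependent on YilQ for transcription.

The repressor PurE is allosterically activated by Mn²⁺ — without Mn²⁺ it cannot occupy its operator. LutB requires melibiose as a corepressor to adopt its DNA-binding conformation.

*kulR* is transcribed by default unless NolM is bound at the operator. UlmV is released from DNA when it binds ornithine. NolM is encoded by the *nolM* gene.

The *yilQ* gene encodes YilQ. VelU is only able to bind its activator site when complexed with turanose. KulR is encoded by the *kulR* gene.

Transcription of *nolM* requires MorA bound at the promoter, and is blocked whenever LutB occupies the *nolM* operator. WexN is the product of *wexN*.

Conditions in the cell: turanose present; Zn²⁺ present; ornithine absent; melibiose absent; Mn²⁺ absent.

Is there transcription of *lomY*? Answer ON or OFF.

ON

Turanose is present, so VelU is active.
Mn²⁺ is absent, so PurE is inactive.
No repressor is bound and VelU is active, so *yilQ* is transcribed.
So YilQ is produced and active.
No repressor is bound and YilQ is active, so *quvU* is transcribed.
So QuvU is produced and active.
Zn²⁺ is present, so MorA is active.
Melibiose is absent, so LutB is inactive.
No repressor is bound and MorA is active, so *nolM* is transcribed.
So NolM is produced and active.
With repressor NolM bound, *kulR* is not transcribed.
So KulR is not produced.
Ornithine is absent, so UlmV is active.
With repressor UlmV bound, *wexN* is not transcribed.
So WexN is not produced.
No repressor is bound and QuvU is active, so *lomY* is transcribed.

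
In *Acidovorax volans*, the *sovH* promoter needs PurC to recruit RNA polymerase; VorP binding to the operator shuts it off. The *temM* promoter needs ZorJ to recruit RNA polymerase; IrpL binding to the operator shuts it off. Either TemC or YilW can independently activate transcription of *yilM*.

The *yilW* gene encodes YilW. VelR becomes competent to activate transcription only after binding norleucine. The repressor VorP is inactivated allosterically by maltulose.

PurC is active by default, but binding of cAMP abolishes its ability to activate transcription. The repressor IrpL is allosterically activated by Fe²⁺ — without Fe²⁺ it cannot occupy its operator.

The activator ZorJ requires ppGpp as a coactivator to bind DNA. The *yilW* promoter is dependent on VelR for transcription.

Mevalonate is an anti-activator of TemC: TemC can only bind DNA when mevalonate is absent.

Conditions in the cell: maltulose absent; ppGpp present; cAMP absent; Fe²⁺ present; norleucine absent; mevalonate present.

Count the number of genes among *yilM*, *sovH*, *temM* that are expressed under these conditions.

Mevalonate is present, so TemC is inactive.
Norleucine is absent, so VelR is inactive.
Required activator VelR is absent, so *yilW* is not transcribed.
So YilW is not produced.
No activator is available at the *yilM* promoter, so *yilM* is not transcribed.
→ *yilM* is OFF.
Maltulose is absent, so VorP is active.
cAMP is absent, so PurC is active.
With repressor VorP bound, *sovH* is not transcribed.
→ *sovH* is OFF.
ppGpp is present, so ZorJ is active.
Fe²⁺ is present, so IrpL is active.
With repressor IrpL bound, *temM* is not transcribed.
→ *temM* is OFF.
0 of the 3 genes are transcribed.

0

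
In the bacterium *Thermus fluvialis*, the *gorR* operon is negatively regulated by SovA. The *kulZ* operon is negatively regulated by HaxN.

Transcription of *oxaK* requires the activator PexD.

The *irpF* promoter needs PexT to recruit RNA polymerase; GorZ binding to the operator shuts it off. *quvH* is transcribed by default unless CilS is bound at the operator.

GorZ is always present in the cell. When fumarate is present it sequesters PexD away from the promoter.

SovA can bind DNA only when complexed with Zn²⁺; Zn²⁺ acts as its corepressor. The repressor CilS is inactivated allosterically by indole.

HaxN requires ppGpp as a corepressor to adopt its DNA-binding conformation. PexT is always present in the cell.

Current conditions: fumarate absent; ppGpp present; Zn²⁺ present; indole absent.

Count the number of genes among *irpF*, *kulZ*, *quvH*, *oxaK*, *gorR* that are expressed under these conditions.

1

GorZ is produced constitutively and is active.
PexT is produced constitutively and is active.
With repressor GorZ bound, *irpF* is not transcribed.
→ *irpF* is OFF.
ppGpp is present, so HaxN is active.
With repressor HaxN bound, *kulZ* is not transcribed.
→ *kulZ* is OFF.
Indole is absent, so CilS is active.
With repressor CilS bound, *quvH* is not transcribed.
→ *quvH* is OFF.
Fumarate is absent, so PexD is active.
No repressor is bound and PexD is active, so *oxaK* is transcribed.
→ *oxaK* is ON.
Zn²⁺ is present, so SovA is active.
With repressor SovA bound, *gorR* is not transcribed.
→ *gorR* is OFF.
1 of the 5 genes is transcribed.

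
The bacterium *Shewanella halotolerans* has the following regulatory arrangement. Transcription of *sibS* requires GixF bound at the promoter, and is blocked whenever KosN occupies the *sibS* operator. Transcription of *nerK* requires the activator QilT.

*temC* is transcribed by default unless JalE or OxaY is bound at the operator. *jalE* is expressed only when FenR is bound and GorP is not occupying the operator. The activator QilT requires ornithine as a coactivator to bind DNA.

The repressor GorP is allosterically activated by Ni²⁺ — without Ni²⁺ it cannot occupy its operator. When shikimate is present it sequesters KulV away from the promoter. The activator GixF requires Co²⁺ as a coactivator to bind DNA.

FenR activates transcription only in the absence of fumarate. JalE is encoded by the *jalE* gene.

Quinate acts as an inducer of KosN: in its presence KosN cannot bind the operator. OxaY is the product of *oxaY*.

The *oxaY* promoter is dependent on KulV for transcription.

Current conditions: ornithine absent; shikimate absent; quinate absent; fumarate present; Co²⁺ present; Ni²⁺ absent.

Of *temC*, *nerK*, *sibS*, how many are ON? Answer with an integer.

0

Fumarate is present, so FenR is inactive.
Ni²⁺ is absent, so GorP is inactive.
Required activator FenR is absent, so *jalE* is not transcribed.
So JalE is not produced.
Shikimate is absent, so KulV is active.
No repressor is bound and KulV is active, so *oxaY* is transcribed.
So OxaY is produced and active.
With repressor OxaY bound, *temC* is not transcribed.
→ *temC* is OFF.
Ornithine is absent, so QilT is inactive.
Required activator QilT is absent, so *nerK* is not transcribed.
→ *nerK* is OFF.
Co²⁺ is present, so GixF is active.
Quinate is absent, so KosN is active.
With repressor KosN bound, *sibS* is not transcribed.
→ *sibS* is OFF.
0 of the 3 genes are transcribed.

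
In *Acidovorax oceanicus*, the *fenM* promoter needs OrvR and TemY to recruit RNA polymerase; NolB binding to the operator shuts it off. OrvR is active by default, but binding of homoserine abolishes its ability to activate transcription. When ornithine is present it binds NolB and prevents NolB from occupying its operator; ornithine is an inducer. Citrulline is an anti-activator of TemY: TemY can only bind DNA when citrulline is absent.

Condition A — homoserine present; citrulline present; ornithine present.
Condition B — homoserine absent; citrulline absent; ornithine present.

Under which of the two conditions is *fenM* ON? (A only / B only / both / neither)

Condition A:
Homoserine is present, so OrvR is inactive.
Citrulline is present, so TemY is inactive.
Ornithine is present, so NolB is inactive.
Required activator OrvR is absent, so *fenM* is not transcribed.
→ *fenM* is OFF in A.
Condition B:
Homoserine is absent, so OrvR is active.
Citrulline is absent, so TemY is active.
Ornithine is present, so NolB is inactive.
No repressor is bound and OrvR and TemY are active, so *fenM* is transcribed.
→ *fenM* is ON in B.

B only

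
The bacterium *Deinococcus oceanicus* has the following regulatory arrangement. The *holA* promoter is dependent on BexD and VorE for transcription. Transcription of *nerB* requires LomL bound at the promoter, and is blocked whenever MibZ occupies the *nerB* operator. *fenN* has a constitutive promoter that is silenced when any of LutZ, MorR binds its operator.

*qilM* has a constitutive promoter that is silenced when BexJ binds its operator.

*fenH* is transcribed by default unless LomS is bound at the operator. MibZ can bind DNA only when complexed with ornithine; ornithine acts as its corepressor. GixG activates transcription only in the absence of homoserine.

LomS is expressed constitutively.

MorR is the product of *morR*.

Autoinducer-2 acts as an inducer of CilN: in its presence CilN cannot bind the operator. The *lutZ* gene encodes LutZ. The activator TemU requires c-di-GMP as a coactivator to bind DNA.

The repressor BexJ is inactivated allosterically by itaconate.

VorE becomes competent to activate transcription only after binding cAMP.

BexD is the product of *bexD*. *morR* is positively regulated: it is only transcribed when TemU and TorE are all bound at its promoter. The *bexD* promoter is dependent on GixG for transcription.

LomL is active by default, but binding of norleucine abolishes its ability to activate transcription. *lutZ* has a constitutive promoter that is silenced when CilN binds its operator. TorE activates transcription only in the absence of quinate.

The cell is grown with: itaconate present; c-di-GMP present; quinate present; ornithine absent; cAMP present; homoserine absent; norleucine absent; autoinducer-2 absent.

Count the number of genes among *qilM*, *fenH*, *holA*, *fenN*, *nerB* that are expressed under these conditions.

Itaconate is present, so BexJ is inactive.
With no repressor bound, *qilM* is transcribed.
→ *qilM* is ON.
LomS is produced constitutively and is active.
With repressor LomS bound, *fenH* is not transcribed.
→ *fenH* is OFF.
Homoserine is absent, so GixG is active.
No repressor is bound and GixG is active, so *bexD* is transcribed.
So BexD is produced and active.
cAMP is present, so VorE is active.
No repressor is bound and BexD and VorE are active, so *holA* is transcribed.
→ *holA* is ON.
Autoinducer-2 is absent, so CilN is active.
With repressor CilN bound, *lutZ* is not transcribed.
So LutZ is not produced.
c-di-GMP is present, so TemU is active.
Quinate is present, so TorE is inactive.
Required activator TorE is absent, so *morR* is not transcribed.
So MorR is not produced.
With no repressor bound, *fenN* is transcribed.
→ *fenN* is ON.
Norleucine is absent, so LomL is active.
Ornithine is absent, so MibZ is inactive.
No repressor is bound and LomL is active, so *nerB* is transcribed.
→ *nerB* is ON.
4 of the 5 genes are transcribed.

4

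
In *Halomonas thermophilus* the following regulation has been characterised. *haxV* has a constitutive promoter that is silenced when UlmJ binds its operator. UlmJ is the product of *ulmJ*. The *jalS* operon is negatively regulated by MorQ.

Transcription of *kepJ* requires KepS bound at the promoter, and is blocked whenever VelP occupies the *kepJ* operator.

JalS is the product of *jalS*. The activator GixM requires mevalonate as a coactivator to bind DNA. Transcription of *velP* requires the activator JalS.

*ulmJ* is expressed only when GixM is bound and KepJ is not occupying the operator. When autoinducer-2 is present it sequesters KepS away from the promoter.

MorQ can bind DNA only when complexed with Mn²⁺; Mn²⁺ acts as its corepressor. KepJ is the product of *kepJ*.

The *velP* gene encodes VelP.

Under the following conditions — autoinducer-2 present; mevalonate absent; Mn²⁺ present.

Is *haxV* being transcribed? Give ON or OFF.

Mn²⁺ is present, so MorQ is active.
With repressor MorQ bound, *jalS* is not transcribed.
So JalS is not produced.
Required activator JalS is absent, so *velP* is not transcribed.
So VelP is not produced.
Autoinducer-2 is present, so KepS is inactive.
Required activator KepS is absent, so *kepJ* is not transcribed.
So KepJ is not produced.
Mevalonate is absent, so GixM is inactive.
Required activator GixM is absent, so *ulmJ* is not transcribed.
So UlmJ is not produced.
With no repressor bound, *haxV* is transcribed.

ON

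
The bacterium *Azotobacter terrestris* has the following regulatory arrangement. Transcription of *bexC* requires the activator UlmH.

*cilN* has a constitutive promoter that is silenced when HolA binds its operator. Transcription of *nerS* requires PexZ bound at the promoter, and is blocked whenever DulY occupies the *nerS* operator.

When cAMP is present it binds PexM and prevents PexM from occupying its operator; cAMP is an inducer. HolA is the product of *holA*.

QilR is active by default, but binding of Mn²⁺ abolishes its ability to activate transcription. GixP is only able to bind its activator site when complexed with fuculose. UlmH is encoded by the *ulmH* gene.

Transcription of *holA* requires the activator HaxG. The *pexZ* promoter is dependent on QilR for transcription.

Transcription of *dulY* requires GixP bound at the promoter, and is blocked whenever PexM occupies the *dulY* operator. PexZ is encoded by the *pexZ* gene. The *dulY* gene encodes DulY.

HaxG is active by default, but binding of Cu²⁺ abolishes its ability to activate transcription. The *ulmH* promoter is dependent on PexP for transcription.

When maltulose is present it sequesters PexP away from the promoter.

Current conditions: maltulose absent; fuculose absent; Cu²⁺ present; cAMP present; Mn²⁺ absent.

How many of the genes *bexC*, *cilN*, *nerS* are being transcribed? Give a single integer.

3

Maltulose is absent, so PexP is active.
No repressor is bound and PexP is active, so *ulmH* is transcribed.
So UlmH is produced and active.
No repressor is bound and UlmH is active, so *bexC* is transcribed.
→ *bexC* is ON.
Cu²⁺ is present, so HaxG is inactive.
Required activator HaxG is absent, so *holA* is not transcribed.
So HolA is not produced.
With no repressor bound, *cilN* is transcribed.
→ *cilN* is ON.
Mn²⁺ is absent, so QilR is active.
No repressor is bound and QilR is active, so *pexZ* is transcribed.
So PexZ is produced and active.
cAMP is present, so PexM is inactive.
Fuculose is absent, so GixP is inactive.
Required activator GixP is absent, so *dulY* is not transcribed.
So DulY is not produced.
No repressor is bound and PexZ is active, so *nerS* is transcribed.
→ *nerS* is ON.
3 of the 3 genes are transcribed.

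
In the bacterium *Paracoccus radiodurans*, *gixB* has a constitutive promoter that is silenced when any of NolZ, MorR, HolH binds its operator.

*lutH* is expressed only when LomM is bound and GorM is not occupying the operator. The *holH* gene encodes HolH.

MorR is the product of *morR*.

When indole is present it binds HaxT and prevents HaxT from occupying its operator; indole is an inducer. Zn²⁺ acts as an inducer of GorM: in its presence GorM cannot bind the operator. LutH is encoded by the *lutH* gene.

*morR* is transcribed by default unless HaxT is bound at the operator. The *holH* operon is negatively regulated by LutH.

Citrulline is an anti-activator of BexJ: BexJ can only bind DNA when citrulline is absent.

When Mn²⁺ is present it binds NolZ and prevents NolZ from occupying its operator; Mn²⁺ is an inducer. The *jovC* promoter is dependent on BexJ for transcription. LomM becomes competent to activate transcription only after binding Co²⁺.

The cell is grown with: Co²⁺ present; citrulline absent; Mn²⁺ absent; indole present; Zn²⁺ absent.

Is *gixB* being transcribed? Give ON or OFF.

OFF

Mn²⁺ is absent, so NolZ is active.
Indole is present, so HaxT is inactive.
With no repressor bound, *morR* is transcribed.
So MorR is produced and active.
Zn²⁺ is absent, so GorM is active.
Co²⁺ is present, so LomM is active.
With repressor GorM bound, *lutH* is not transcribed.
So LutH is not produced.
With no repressor bound, *holH* is transcribed.
So HolH is produced and active.
With repressor NolZ bound, *gixB* is not transcribed.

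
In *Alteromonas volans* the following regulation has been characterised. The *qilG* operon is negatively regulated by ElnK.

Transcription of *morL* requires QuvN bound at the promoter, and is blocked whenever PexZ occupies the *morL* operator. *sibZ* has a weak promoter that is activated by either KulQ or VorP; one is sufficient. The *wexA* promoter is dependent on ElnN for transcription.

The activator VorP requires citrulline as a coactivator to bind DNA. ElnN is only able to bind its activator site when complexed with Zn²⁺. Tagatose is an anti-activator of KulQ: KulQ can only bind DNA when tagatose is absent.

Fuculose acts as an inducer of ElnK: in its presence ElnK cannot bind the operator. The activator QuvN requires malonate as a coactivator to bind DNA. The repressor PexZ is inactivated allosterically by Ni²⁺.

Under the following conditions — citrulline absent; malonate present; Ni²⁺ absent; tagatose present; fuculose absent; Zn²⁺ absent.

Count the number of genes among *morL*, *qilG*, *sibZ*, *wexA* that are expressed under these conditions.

0

Ni²⁺ is absent, so PexZ is active.
Malonate is present, so QuvN is active.
With repressor PexZ bound, *morL* is not transcribed.
→ *morL* is OFF.
Fuculose is absent, so ElnK is active.
With repressor ElnK bound, *qilG* is not transcribed.
→ *qilG* is OFF.
Tagatose is present, so KulQ is inactive.
Citrulline is absent, so VorP is inactive.
No activator is available at the *sibZ* promoter, so *sibZ* is not transcribed.
→ *sibZ* is OFF.
Zn²⁺ is absent, so ElnN is inactive.
Required activator ElnN is absent, so *wexA* is not transcribed.
→ *wexA* is OFF.
0 of the 4 genes are transcribed.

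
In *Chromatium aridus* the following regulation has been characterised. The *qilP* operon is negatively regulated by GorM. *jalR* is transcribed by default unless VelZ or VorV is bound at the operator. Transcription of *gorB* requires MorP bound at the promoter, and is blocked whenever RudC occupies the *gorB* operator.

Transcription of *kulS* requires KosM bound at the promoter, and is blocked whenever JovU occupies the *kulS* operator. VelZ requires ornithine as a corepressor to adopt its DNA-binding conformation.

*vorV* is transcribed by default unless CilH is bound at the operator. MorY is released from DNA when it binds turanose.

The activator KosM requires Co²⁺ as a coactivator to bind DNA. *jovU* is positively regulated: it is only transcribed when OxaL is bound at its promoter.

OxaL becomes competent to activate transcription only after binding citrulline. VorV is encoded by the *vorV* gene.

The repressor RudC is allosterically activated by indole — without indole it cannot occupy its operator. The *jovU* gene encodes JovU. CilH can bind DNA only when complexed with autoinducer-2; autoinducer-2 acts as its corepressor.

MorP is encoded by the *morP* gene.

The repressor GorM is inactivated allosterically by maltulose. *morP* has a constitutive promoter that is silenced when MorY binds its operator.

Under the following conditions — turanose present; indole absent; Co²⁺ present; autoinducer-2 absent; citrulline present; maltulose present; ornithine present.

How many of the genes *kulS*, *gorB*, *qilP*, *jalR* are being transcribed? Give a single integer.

2

Citrulline is present, so OxaL is active.
No repressor is bound and OxaL is active, so *jovU* is transcribed.
So JovU is produced and active.
Co²⁺ is present, so KosM is active.
With repressor JovU bound, *kulS* is not transcribed.
→ *kulS* is OFF.
Turanose is present, so MorY is inactive.
With no repressor bound, *morP* is transcribed.
So MorP is produced and active.
Indole is absent, so RudC is inactive.
No repressor is bound and MorP is active, so *gorB* is transcribed.
→ *gorB* is ON.
Maltulose is present, so GorM is inactive.
With no repressor bound, *qilP* is transcribed.
→ *qilP* is ON.
Ornithine is present, so VelZ is active.
Autoinducer-2 is absent, so CilH is inactive.
With no repressor bound, *vorV* is transcribed.
So VorV is produced and active.
With repressor VelZ bound, *jalR* is not transcribed.
→ *jalR* is OFF.
2 of the 4 genes are transcribed.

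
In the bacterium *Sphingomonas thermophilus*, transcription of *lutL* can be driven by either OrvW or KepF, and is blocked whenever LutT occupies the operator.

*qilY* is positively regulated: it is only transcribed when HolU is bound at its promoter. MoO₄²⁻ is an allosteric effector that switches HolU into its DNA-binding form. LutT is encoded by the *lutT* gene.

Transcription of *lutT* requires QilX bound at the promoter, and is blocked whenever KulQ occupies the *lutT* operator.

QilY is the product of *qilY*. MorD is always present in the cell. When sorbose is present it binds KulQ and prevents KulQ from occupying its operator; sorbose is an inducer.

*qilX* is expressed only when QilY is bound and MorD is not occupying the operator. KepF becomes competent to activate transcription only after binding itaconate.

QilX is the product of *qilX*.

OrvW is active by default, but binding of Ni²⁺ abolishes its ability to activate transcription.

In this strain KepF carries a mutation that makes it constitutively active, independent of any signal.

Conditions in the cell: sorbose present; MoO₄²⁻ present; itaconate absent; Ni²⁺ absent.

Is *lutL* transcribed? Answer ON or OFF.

ON

Ni²⁺ is absent, so OrvW is active.
Sorbose is present, so KulQ is inactive.
MorD is produced constitutively and is active.
MoO₄²⁻ is present, so HolU is active.
No repressor is bound and HolU is active, so *qilY* is transcribed.
So QilY is produced and active.
With repressor MorD bound, *qilX* is not transcribed.
So QilX is not produced.
Required activator QilX is absent, so *lutT* is not transcribed.
So LutT is not produced.
KepF is constitutively active in this strain.
Activator OrvW is present, so *lutL* is transcribed.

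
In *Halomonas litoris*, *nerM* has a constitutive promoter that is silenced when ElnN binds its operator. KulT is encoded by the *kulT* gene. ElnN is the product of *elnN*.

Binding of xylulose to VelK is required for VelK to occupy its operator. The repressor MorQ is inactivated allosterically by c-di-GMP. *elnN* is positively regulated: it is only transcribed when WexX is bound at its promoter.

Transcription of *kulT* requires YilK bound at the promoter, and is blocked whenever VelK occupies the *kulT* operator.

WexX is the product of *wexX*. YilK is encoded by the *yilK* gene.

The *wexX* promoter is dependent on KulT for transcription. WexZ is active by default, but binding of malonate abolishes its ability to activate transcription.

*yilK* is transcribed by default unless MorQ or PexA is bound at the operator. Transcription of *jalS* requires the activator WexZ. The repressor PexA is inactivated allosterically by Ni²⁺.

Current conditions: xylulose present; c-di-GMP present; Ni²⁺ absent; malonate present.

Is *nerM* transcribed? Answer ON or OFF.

ON

c-di-GMP is present, so MorQ is inactive.
Ni²⁺ is absent, so PexA is active.
With repressor PexA bound, *yilK* is not transcribed.
So YilK is not produced.
Xylulose is present, so VelK is active.
With repressor VelK bound, *kulT* is not transcribed.
So KulT is not produced.
Required activator KulT is absent, so *wexX* is not transcribed.
So WexX is not produced.
Required activator WexX is absent, so *elnN* is not transcribed.
So ElnN is not produced.
With no repressor bound, *nerM* is transcribed.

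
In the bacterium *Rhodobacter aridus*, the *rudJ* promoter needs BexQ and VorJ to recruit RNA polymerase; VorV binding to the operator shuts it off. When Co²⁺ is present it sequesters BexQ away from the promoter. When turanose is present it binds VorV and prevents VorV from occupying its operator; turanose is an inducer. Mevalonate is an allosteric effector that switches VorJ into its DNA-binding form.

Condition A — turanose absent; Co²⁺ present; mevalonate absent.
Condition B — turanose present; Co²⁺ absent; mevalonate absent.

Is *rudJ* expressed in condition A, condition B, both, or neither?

Condition A:
Turanose is absent, so VorV is active.
Co²⁺ is present, so BexQ is inactive.
Mevalonate is absent, so VorJ is inactive.
With repressor VorV bound, *rudJ* is not transcribed.
→ *rudJ* is OFF in A.
Condition B:
Turanose is present, so VorV is inactive.
Co²⁺ is absent, so BexQ is active.
Mevalonate is absent, so VorJ is inactive.
Required activator VorJ is absent, so *rudJ* is not transcribed.
→ *rudJ* is OFF in B.

neither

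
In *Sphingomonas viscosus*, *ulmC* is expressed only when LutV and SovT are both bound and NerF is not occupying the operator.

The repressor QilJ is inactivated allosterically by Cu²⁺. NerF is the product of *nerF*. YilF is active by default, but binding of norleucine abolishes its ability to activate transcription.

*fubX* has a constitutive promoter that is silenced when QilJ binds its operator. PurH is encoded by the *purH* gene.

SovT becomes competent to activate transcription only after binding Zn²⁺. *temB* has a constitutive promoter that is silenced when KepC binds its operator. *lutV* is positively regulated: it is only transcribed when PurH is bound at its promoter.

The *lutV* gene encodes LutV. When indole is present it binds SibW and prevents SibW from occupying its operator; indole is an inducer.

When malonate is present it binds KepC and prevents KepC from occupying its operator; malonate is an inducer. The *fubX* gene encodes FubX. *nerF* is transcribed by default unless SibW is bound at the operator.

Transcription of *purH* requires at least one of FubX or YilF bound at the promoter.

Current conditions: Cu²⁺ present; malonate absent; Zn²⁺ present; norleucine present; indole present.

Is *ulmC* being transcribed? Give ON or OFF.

OFF

Cu²⁺ is present, so QilJ is inactive.
With no repressor bound, *fubX* is transcribed.
So FubX is produced and active.
Norleucine is present, so YilF is inactive.
Activator FubX is present, so *purH* is transcribed.
So PurH is produced and active.
No repressor is bound and PurH is active, so *lutV* is transcribed.
So LutV is produced and active.
Indole is present, so SibW is inactive.
With no repressor bound, *nerF* is transcribed.
So NerF is produced and active.
Zn²⁺ is present, so SovT is active.
With repressor NerF bound, *ulmC* is not transcribed.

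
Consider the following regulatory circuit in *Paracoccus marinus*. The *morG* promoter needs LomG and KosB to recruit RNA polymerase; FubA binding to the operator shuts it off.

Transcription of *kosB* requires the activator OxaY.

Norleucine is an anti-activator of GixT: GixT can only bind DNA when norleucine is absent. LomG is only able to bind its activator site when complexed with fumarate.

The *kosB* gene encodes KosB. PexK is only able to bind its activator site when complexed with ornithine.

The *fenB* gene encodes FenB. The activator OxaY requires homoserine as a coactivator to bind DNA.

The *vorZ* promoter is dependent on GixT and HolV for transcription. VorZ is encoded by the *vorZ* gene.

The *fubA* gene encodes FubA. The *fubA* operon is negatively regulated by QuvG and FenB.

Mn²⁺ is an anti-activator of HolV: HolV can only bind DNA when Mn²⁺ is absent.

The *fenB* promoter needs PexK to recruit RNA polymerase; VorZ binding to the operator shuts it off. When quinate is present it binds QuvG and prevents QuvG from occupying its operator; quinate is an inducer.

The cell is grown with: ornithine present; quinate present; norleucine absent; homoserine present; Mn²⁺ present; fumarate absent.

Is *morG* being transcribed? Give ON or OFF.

Fumarate is absent, so LomG is inactive.
Homoserine is present, so OxaY is active.
No repressor is bound and OxaY is active, so *kosB* is transcribed.
So KosB is produced and active.
Quinate is present, so QuvG is inactive.
Ornithine is present, so PexK is active.
Norleucine is absent, so GixT is active.
Mn²⁺ is present, so HolV is inactive.
Required activator HolV is absent, so *vorZ* is not transcribed.
So VorZ is not produced.
No repressor is bound and PexK is active, so *fenB* is transcribed.
So FenB is produced and active.
With repressor FenB bound, *fubA* is not transcribed.
So FubA is not produced.
Required activator LomG is absent, so *morG* is not transcribed.

OFF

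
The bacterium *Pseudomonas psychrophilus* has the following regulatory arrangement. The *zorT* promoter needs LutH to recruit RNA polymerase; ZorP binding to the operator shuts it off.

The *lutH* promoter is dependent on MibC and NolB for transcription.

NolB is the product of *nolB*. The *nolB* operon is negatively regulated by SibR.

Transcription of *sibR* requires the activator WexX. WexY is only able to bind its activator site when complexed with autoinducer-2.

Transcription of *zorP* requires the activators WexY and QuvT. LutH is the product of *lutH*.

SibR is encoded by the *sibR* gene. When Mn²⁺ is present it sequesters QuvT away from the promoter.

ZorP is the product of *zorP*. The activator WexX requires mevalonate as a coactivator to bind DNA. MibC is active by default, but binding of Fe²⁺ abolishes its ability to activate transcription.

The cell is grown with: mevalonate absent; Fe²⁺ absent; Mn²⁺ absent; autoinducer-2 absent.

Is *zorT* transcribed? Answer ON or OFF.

ON

Autoinducer-2 is absent, so WexY is inactive.
Mn²⁺ is absent, so QuvT is active.
Required activator WexY is absent, so *zorP* is not transcribed.
So ZorP is not produced.
Fe²⁺ is absent, so MibC is active.
Mevalonate is absent, so WexX is inactive.
Required activator WexX is absent, so *sibR* is not transcribed.
So SibR is not produced.
With no repressor bound, *nolB* is transcribed.
So NolB is produced and active.
No repressor is bound and MibC and NolB are active, so *lutH* is transcribed.
So LutH is produced and active.
No repressor is bound and LutH is active, so *zorT* is transcribed.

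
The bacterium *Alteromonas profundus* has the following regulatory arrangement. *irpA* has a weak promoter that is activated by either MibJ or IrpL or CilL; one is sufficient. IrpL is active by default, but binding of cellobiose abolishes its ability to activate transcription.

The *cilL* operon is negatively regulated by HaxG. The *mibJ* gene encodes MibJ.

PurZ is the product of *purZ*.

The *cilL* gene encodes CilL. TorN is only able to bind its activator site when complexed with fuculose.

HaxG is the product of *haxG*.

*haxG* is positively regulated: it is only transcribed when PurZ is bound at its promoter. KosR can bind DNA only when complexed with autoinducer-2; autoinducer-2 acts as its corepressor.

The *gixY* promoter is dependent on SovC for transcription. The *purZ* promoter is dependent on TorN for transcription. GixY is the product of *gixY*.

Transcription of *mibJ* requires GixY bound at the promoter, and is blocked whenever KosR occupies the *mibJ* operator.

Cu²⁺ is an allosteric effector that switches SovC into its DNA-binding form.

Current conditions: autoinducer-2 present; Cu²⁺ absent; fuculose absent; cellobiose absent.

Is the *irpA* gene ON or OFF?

Cu²⁺ is absent, so SovC is inactive.
Required activator SovC is absent, so *gixY* is not transcribed.
So GixY is not produced.
Autoinducer-2 is present, so KosR is active.
With repressor KosR bound, *mibJ* is not transcribed.
So MibJ is not produced.
Cellobiose is absent, so IrpL is active.
Fuculose is absent, so TorN is inactive.
Required activator TorN is absent, so *purZ* is not transcribed.
So PurZ is not produced.
Required activator PurZ is absent, so *haxG* is not transcribed.
So HaxG is not produced.
With no repressor bound, *cilL* is transcribed.
So CilL is produced and active.
Activator IrpL is present, so *irpA* is transcribed.

ON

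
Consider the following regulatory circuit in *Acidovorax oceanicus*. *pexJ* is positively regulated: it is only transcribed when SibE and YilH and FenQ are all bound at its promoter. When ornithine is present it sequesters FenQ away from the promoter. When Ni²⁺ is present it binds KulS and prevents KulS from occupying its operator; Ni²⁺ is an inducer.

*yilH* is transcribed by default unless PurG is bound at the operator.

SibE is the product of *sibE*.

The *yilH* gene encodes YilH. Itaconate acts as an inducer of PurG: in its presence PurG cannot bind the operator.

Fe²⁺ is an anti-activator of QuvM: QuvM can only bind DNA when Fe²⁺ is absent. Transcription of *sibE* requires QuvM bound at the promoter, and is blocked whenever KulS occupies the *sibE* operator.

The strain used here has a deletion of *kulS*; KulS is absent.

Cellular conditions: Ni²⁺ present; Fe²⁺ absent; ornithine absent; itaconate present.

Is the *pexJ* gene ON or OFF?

KulS is non-functional in this strain, so it has no effect.
Fe²⁺ is absent, so QuvM is active.
No repressor is bound and QuvM is active, so *sibE* is transcribed.
So SibE is produced and active.
Itaconate is present, so PurG is inactive.
With no repressor bound, *yilH* is transcribed.
So YilH is produced and active.
Ornithine is absent, so FenQ is active.
No repressor is bound and SibE and YilH and FenQ are active, so *pexJ* is transcribed.

ON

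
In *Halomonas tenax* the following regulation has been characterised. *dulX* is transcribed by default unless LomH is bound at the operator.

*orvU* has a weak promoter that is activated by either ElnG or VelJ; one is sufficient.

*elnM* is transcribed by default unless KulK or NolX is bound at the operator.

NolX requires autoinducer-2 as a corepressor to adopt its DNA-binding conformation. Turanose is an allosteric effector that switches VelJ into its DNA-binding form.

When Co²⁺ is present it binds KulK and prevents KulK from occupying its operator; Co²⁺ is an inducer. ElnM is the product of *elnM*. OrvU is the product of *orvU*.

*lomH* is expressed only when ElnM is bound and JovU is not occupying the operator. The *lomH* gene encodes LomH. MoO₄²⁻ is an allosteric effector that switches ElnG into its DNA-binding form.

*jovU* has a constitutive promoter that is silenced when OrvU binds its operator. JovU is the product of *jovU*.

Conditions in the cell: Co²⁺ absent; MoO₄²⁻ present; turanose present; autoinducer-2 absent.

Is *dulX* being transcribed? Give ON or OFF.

MoO₄²⁻ is present, so ElnG is active.
Turanose is present, so VelJ is active.
Activator ElnG is present, so *orvU* is transcribed.
So OrvU is produced and active.
With repressor OrvU bound, *jovU* is not transcribed.
So JovU is not produced.
Co²⁺ is absent, so KulK is active.
Autoinducer-2 is absent, so NolX is inactive.
With repressor KulK bound, *elnM* is not transcribed.
So ElnM is not produced.
Required activator ElnM is absent, so *lomH* is not transcribed.
So LomH is not produced.
With no repressor bound, *dulX* is transcribed.

ON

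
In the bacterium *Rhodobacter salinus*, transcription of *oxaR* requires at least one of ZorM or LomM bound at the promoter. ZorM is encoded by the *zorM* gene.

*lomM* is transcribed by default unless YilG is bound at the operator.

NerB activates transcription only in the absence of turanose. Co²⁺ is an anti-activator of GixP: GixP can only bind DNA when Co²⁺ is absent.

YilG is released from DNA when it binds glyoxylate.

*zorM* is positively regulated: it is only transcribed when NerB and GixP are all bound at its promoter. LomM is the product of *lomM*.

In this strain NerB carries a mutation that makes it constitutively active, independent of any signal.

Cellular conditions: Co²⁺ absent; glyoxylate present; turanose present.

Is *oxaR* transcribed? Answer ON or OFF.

ON

NerB is constitutively active in this strain.
Co²⁺ is absent, so GixP is active.
No repressor is bound and NerB and GixP are active, so *zorM* is transcribed.
So ZorM is produced and active.
Glyoxylate is present, so YilG is inactive.
With no repressor bound, *lomM* is transcribed.
So LomM is produced and active.
Activator ZorM is present, so *oxaR* is transcribed.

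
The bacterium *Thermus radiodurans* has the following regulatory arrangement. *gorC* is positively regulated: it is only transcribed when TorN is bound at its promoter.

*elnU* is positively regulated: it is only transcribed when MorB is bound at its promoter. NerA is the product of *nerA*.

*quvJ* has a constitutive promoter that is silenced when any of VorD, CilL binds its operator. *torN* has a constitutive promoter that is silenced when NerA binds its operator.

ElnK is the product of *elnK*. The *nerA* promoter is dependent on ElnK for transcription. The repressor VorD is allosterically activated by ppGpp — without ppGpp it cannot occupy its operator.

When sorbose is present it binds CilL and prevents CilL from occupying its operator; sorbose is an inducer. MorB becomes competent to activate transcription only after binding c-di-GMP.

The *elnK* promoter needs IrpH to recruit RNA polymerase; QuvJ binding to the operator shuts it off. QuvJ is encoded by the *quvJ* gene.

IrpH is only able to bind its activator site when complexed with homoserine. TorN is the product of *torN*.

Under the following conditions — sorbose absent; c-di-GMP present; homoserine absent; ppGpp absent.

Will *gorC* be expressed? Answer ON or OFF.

ppGpp is absent, so VorD is inactive.
Sorbose is absent, so CilL is active.
With repressor CilL bound, *quvJ* is not transcribed.
So QuvJ is not produced.
Homoserine is absent, so IrpH is inactive.
Required activator IrpH is absent, so *elnK* is not transcribed.
So ElnK is not produced.
Required activator ElnK is absent, so *nerA* is not transcribed.
So NerA is not produced.
With no repressor bound, *torN* is transcribed.
So TorN is produced and active.
No repressor is bound and TorN is active, so *gorC* is transcribed.

ON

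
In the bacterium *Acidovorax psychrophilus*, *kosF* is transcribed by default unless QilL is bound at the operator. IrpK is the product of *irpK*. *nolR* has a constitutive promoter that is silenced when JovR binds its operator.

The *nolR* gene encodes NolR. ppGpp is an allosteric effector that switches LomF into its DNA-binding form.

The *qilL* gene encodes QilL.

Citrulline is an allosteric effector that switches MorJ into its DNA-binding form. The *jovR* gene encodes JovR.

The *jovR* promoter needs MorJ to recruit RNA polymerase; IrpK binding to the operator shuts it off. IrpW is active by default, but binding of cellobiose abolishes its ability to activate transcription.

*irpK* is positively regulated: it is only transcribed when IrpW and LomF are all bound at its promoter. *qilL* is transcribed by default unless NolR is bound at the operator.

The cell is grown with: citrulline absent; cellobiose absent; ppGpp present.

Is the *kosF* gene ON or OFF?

ON

Cellobiose is absent, so IrpW is active.
ppGpp is present, so LomF is active.
No repressor is bound and IrpW and LomF are active, so *irpK* is transcribed.
So IrpK is produced and active.
Citrulline is absent, so MorJ is inactive.
With repressor IrpK bound, *jovR* is not transcribed.
So JovR is not produced.
With no repressor bound, *nolR* is transcribed.
So NolR is produced and active.
With repressor NolR bound, *qilL* is not transcribed.
So QilL is not produced.
With no repressor bound, *kosF* is transcribed.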